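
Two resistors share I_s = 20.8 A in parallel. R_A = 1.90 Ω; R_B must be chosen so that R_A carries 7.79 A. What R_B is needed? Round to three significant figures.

R_B ≈ 1.14 Ω

The fraction through R_A equals R_B/(R_A+R_B).
With f = 0.3745, R_B = R_A · f/(1−f) = 1.90 × 0.5988 = 1.138 Ω.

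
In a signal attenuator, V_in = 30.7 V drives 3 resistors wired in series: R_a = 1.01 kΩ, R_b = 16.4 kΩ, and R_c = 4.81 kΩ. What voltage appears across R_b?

Series total: ΣR = 1.01 + 16.4 + 4.81 = 22.22 kΩ.
By the voltage-divider rule, V = 30.7 × 16.40/22.22 = 22.66 V.

V ≈ 22.7 V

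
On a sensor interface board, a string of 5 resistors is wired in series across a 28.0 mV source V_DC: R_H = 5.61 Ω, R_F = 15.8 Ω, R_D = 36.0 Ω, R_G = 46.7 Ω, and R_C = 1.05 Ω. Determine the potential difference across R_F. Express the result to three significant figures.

Series total: ΣR = 5.61 + 15.8 + 36.0 + 46.7 + 1.05 = 105.2 Ω.
By the voltage-divider rule, V = 28.0 × 15.80/105.2 = 4.207 mV.

V ≈ 4.21 mV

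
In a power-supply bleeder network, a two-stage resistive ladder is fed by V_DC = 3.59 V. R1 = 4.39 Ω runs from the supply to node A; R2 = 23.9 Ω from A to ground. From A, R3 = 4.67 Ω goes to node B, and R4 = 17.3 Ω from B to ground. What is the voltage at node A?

The second stage (R3 + R4 = 21.97 Ω) loads node A in parallel with R2.
R2 ‖ (R3+R4) = 11.45 Ω.
First divider: V_A = V_DC · 11.45/(4.39 + 11.45) = 2.595 V.

V_A ≈ 2.59 V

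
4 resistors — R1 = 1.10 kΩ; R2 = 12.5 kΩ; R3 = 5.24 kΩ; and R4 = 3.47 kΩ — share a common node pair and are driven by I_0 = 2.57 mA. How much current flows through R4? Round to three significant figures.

Conductances: ΣG = 1/1.10 + 1/12.5 + 1/5.24 + 1/3.47 = 1.468 (1/kΩ).
By the current-divider rule, I = I_0 · G_k/ΣG = 2.57 × 0.1963 = 0.5045 mA.

I ≈ 0.504 mA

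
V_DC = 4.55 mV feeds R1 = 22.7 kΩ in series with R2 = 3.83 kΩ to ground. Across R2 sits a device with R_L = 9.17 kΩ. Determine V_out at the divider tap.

The load sits in parallel with R2, giving an effective lower resistance R2' = R2·R_L/(R2+R_L) = 2.702 kΩ.
Then V_out = V_DC · R2'/(R1 + R2') = 4.55 × 2.702/25.40 = 0.4839 mV.

V_out ≈ 0.484 mV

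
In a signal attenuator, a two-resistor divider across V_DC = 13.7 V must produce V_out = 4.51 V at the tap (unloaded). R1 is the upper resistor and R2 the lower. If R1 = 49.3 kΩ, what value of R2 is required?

R2 ≈ 24.2 kΩ

V_out/V_DC = R2/(R1+R2) = 0.3292.
Rearranging, R2 = R1·k/(1−k) = 49.3 × 0.4908 = 24.19 kΩ.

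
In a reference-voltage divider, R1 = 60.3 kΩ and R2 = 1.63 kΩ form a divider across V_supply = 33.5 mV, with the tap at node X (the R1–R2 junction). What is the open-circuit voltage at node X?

V_th ≈ 0.882 mV

V_th is the unloaded tap voltage: V_supply · R2/(R1+R2) = 33.5 × 0.02632 = 0.8817 mV.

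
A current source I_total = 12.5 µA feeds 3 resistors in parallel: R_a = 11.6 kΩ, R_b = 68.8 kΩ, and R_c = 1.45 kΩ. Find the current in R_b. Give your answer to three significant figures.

I ≈ 0.230 µA

Total conductance ΣG = 1/11.6 + 1/68.8 + 1/1.45 = 0.7904 (units of 1/kΩ).
By the current-divider rule, I = I_total · G_k/ΣG = 12.5 × 0.01839 = 0.2299 µA.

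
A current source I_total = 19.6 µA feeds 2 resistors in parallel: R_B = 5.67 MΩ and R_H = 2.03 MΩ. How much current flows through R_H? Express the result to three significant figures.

I ≈ 14.4 µA

For two parallel branches, I_k = I_total · (other R)/(sum of R).
So I = 19.6 × 5.67/7.700 = 14.43 µA.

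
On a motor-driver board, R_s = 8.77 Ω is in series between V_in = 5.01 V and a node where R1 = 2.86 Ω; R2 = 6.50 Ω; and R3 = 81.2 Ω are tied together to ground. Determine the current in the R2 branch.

I ≈ 0.140 A

Combine the parallel branches: R_p = (1/2.86 + 1/6.50 + 1/81.2)⁻¹ = 1.939 Ω.
Node voltage V_A = V_in · R_p/(R_s + R_p) = 5.01 × 0.1810 = 0.9070 V.
I(R2) = V_A / R2 = 0.9070/6.50 = 0.1395 A.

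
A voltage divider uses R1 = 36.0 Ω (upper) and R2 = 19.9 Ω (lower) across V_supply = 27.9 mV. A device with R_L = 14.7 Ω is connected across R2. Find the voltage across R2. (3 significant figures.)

V_out ≈ 5.31 mV

First combine the lower leg with the load: R2 ‖ R_L = 8.455 Ω.
Then V_out = V_supply · R2'/(R1 + R2') = 27.9 × 8.455/44.45 = 5.306 mV.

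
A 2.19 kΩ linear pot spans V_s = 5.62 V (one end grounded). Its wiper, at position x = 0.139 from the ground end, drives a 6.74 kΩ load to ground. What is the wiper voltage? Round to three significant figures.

V_out ≈ 0.752 V

The pot divides into 1.886 kΩ above the wiper and 0.3044 kΩ below.
(x·R_p) ‖ R_L = 0.2913 kΩ.
Then V_out = V_s · 0.2913/(1.886 + 0.2913) = 0.7519 V.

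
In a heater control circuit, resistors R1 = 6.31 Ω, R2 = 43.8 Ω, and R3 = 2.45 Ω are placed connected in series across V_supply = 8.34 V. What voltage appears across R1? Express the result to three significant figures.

V ≈ 1.00 V

ΣR = 6.31 + 43.8 + 2.45 = 52.56 Ω.
Voltage divider: V = V_supply · (6.310 / 52.56) = 8.34 × 0.1201 = 1.001 V.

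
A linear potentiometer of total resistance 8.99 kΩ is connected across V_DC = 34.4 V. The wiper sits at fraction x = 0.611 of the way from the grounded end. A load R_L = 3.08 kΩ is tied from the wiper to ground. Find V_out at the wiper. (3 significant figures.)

V_out ≈ 12.4 V

Split the track: R_lower = x·R_p = 5.493 kΩ, R_upper = (1−x)·R_p = 3.497 kΩ.
(x·R_p) ‖ R_L = 1.973 kΩ.
Then V_out = V_DC · 1.973/(3.497 + 1.973) = 12.41 V.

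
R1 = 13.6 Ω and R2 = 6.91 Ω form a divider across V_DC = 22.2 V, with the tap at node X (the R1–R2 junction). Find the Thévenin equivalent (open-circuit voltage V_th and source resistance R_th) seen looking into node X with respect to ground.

With X open, the divider is unloaded: V_th = 22.2 × 6.91/20.51 = 7.479 V.
Looking into X with the source shorted: R_th = R1·R2/(R1+R2) = 13.60 × 6.91/20.51 = 4.582 Ω.

V_th ≈ 7.48 V, R_th ≈ 4.58 Ω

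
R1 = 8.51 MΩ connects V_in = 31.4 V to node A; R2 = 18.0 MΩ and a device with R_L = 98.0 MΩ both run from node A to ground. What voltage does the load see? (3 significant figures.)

The load sits in parallel with R2, giving an effective lower resistance R2' = R2·R_L/(R2+R_L) = 15.21 MΩ.
Voltage divider with the loaded lower leg: V_out = 31.4 × 15.21/(8.51 + 15.21) = 31.4 × 0.6412 = 20.13 V.

V_out ≈ 20.1 V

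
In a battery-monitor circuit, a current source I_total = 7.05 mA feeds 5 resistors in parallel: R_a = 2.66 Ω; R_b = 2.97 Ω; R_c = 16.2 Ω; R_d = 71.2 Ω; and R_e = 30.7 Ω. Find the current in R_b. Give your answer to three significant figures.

Total conductance ΣG = 1/2.66 + 1/2.97 + 1/16.2 + 1/71.2 + 1/30.7 = 0.8210 (units of 1/Ω).
R_b takes the fraction G_k/ΣG = 0.3367/0.8210 = 0.4101, so I = 7.05 × 0.4101 = 2.891 mA.

I ≈ 2.89 mA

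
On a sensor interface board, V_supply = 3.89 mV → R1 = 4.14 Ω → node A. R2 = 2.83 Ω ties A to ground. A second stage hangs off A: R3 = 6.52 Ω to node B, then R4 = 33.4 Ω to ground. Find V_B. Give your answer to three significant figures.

V_B ≈ 1.27 mV

Node A sees R2 in parallel with the series input of stage 2, R3 + R4 = 39.92 Ω.
Effective lower resistance at A: R2 ‖ 39.92 = 2.643 Ω.
First divider: V_A = V_supply · 2.643/(4.14 + 2.643) = 1.516 mV.
Stage 2 is unloaded, so V_B = V_A · R4/(R3+R4) = 1.516 × 33.4/39.92 = 1.268 mV.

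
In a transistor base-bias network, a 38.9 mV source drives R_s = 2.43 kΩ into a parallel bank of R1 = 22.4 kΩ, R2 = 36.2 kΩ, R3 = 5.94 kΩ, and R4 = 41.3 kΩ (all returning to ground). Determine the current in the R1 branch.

I ≈ 1.06 µA

Combine the parallel branches: R_p = (1/22.4 + 1/36.2 + 1/5.94 + 1/41.3)⁻¹ = 3.776 kΩ.
Node voltage V_A = V_supply · R_p/(R_s + R_p) = 38.9 × 0.6084 = 23.67 mV.
I(R1) = V_A / R1 = 23.67/22.4 = 1.057 µA.
(Equivalently: I_total = 6.268 µA, then current-divider fraction G_k/ΣG = 0.1686.)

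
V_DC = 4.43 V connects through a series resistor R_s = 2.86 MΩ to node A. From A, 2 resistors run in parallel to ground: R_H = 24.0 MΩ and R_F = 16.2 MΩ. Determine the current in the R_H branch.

Equivalent of the parallel group: R_p = 9.672 MΩ.
V_A = 4.43 × 9.672/12.53 = 3.419 V.
Branch current I = V_A/R_H = 3.419/24.0 = 0.1425 µA.

I ≈ 0.142 µA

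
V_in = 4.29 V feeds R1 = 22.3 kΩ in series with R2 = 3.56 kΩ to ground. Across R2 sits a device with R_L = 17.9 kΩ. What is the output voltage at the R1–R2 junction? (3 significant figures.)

First combine the lower leg with the load: R2 ‖ R_L = 2.969 kΩ.
Then V_out = V_in · R2'/(R1 + R2') = 4.29 × 2.969/25.27 = 0.5041 V.

V_out ≈ 0.504 V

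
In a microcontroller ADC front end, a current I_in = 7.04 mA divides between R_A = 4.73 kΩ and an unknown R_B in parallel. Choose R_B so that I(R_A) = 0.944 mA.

The fraction through R_A equals R_B/(R_A+R_B).
With f = 0.1341, R_B = R_A · f/(1−f) = 4.73 × 0.1549 = 0.7325 kΩ.

R_B ≈ 0.732 kΩ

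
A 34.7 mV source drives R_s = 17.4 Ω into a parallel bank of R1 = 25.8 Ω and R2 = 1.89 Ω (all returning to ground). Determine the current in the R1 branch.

Equivalent of the parallel group: R_p = 1.761 Ω.
V_A by voltage divider: V_A = 34.7 × 1.761/(17.4 + 1.761) = 3.189 mV.
Branch current I = V_A/R1 = 3.189/25.8 = 0.1236 mA.

I ≈ 0.124 mA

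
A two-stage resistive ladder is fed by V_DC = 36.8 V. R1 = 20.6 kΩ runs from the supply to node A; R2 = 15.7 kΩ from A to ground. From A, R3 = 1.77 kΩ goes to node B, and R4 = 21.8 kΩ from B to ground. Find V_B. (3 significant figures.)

V_B ≈ 10.7 V

Node A sees R2 in parallel with the series input of stage 2, R3 + R4 = 23.57 kΩ.
R2 ‖ (R3+R4) = 9.423 kΩ.
So V_A = 36.8 × 0.3139 = 11.55 V.
Stage 2 is unloaded, so V_B = V_A · R4/(R3+R4) = 11.55 × 21.8/23.57 = 10.68 V.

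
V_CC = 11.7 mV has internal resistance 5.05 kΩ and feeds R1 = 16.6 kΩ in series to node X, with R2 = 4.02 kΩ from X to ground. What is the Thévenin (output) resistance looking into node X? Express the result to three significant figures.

R_th ≈ 3.39 kΩ

R1' = 5.05 + 16.6 = 21.65 kΩ (source resistance + R1).
With V_CC suppressed (replaced by a short), R_th = R1' ‖ R2 = (21.65 × 4.02)/(21.65 + 4.02) = 3.390 kΩ.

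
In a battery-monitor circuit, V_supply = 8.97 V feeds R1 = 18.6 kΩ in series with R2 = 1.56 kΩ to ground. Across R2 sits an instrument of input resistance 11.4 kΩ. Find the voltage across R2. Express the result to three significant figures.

First combine the lower leg with the load: R2 ‖ R_L = 1.372 kΩ.
Now apply the divider: V_out = 8.97 × 0.06871 = 0.6163 V.
(Unloaded it would be 0.694 V; the load pulls it down.)

V_out ≈ 0.616 V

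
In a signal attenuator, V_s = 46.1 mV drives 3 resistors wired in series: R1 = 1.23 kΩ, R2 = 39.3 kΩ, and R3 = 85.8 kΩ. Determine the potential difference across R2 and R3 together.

Total series resistance ΣR = 1.23 + 39.3 + 85.8 = 126.3 kΩ.
R_{R2..R3} = 39.3 + 85.8 = 125.1 kΩ.
By the voltage-divider rule, V = 46.1 × 125.1/126.3 = 45.65 mV.

V ≈ 45.7 mV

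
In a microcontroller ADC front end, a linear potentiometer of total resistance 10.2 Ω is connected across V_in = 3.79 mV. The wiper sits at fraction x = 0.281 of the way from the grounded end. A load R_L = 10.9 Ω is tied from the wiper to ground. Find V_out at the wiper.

Lower segment x·R_p = 2.866 Ω; upper segment (1−x)·R_p = 7.334 Ω.
R_L loads the lower segment: effective lower R = 2.269 Ω.
Then V_out = V_in · 2.269/(7.334 + 2.269) = 0.8957 mV.
(Unloaded: V_out = x·V_in = 1.06 mV.)

V_out ≈ 0.896 mV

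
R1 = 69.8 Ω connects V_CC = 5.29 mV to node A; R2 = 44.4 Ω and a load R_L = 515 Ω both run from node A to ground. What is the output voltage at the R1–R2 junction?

V_out ≈ 1.95 mV

The load sits in parallel with R2, giving an effective lower resistance R2' = R2·R_L/(R2+R_L) = 40.88 Ω.
Then V_out = V_CC · R2'/(R1 + R2') = 5.29 × 40.88/110.7 = 1.954 mV.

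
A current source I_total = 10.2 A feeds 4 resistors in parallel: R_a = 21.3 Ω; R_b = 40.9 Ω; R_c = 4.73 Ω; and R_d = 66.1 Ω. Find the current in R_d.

Conductances: ΣG = 1/21.3 + 1/40.9 + 1/4.73 + 1/66.1 = 0.2979 (1/Ω).
By the current-divider rule, I = I_total · G_k/ΣG = 10.2 × 0.05078 = 0.5179 A.

I ≈ 0.518 A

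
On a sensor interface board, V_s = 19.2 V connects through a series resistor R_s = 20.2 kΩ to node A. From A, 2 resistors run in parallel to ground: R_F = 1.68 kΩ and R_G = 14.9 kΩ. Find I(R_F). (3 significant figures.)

I ≈ 0.795 mA

Parallel bank: R_p = 1/(1/1.68 + 1/14.9) = 1.510 kΩ.
V_A = 19.2 × 1.510/21.71 = 1.335 V.
Branch current I = V_A/R_F = 1.335/1.68 = 0.7948 mA.
(Check via current divider: I_total = 0.8844 mA; share G_k/ΣG = 0.8987 → same result.)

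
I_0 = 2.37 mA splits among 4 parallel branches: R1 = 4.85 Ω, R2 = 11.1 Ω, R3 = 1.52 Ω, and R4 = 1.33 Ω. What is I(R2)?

I ≈ 0.125 mA

ΣG = 1/4.85 + 1/11.1 + 1/1.52 + 1/1.33 = 1.706.
Current divider: I(R2) = I_0 · G_k/ΣG = 2.37 × (0.09009/1.706) = 2.37 × 0.05281 = 0.1252 mA.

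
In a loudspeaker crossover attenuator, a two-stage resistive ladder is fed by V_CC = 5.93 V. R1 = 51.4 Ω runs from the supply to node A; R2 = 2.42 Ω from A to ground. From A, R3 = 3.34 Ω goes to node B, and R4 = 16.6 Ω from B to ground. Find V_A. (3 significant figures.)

V_A ≈ 0.239 V

The second stage (R3 + R4 = 19.94 Ω) loads node A in parallel with R2.
Effective lower resistance at A: R2 ‖ 19.94 = 2.158 Ω.
First divider: V_A = V_CC · 2.158/(51.4 + 2.158) = 0.2389 V.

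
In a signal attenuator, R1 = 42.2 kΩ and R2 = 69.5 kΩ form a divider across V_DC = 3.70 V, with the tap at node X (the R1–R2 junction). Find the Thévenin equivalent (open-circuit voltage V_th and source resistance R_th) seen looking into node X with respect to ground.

With X open, the divider is unloaded: V_th = 3.70 × 69.5/111.7 = 2.302 V.
With V_DC suppressed (replaced by a short), R_th = R1 ‖ R2 = (42.20 × 69.5)/(42.20 + 69.5) = 26.26 kΩ.

V_th ≈ 2.30 V, R_th ≈ 26.3 kΩ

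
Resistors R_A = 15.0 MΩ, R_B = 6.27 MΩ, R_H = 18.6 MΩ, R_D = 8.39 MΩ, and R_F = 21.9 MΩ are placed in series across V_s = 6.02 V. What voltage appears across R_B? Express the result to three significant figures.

V ≈ 0.538 V

ΣR = 15.0 + 6.27 + 18.6 + 8.39 + 21.9 = 70.16 MΩ.
V = V_s · R/ΣR = 6.02 × 0.08937 = 0.5380 V.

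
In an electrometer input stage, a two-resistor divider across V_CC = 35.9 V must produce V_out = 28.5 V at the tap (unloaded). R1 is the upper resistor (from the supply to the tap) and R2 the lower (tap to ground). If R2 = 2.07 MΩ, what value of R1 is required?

R1 ≈ 0.537 MΩ

V_out/V_CC = R2/(R1+R2) = 0.7939.
R1 = R2·(1/k − 1) = 2.07 × 0.2596 = 0.5375 MΩ.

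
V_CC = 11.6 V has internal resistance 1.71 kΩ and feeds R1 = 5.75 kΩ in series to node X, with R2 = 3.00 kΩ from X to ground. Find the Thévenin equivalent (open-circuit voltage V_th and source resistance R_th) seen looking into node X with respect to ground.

R1' = 1.71 + 5.75 = 7.460 kΩ (source resistance + R1).
Open-circuit (no load on X): V_th = V_CC · R2/(R1' + R2) = 11.6 × 3.00/(7.460 + 3.00) = 3.327 V.
With V_CC suppressed (replaced by a short), R_th = R1' ‖ R2 = (7.460 × 3.00)/(7.460 + 3.00) = 2.140 kΩ.

V_th ≈ 3.33 V, R_th ≈ 2.14 kΩ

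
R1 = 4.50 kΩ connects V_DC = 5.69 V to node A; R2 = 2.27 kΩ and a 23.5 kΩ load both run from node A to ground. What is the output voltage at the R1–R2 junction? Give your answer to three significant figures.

First combine the lower leg with the load: R2 ‖ R_L = 2.070 kΩ.
Now apply the divider: V_out = 5.69 × 0.3151 = 1.793 V.

V_out ≈ 1.79 V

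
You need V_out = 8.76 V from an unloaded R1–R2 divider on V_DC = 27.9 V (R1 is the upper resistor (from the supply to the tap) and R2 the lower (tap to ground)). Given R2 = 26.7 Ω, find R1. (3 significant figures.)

R1 ≈ 58.3 Ω

The divider ratio is R2/(R1+R2) = 8.76/27.9 = 0.3140.
So R1 = R2 · (V_DC/V_out − 1) = 26.7 × (27.9/8.76 − 1) = 26.7 × 2.185 = 58.34 Ω.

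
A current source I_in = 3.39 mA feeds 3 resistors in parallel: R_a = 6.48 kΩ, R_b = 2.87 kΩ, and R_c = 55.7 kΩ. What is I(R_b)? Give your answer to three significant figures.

ΣG = 1/6.48 + 1/2.87 + 1/55.7 = 0.5207.
R_b takes the fraction G_k/ΣG = 0.3484/0.5207 = 0.6692, so I = 3.39 × 0.6692 = 2.268 mA.

I ≈ 2.27 mA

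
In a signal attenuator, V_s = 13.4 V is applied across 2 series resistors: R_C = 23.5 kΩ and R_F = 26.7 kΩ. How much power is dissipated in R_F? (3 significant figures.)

P ≈ 1.90 mW

Series current I = V_s/ΣR = 13.4/50.20 = 0.2669 mA.
P = I²R = 0.07125 × 26.7 = 1.902 mW.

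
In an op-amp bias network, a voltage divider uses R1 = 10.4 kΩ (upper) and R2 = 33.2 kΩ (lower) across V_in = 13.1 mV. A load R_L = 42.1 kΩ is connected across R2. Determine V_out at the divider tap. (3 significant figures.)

V_out ≈ 8.40 mV

The load sits in parallel with R2, giving an effective lower resistance R2' = R2·R_L/(R2+R_L) = 18.56 kΩ.
Now apply the divider: V_out = 13.1 × 0.6409 = 8.396 mV.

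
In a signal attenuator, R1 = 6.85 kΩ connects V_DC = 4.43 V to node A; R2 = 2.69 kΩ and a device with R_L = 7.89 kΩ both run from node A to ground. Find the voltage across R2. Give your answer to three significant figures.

R2 ‖ R_L = (2.69 × 7.89)/(2.69 + 7.89) = 2.006 kΩ.
Now apply the divider: V_out = 4.43 × 0.2265 = 1.003 V.
(Unloaded it would be 1.25 V; the load pulls it down.)

V_out ≈ 1.00 V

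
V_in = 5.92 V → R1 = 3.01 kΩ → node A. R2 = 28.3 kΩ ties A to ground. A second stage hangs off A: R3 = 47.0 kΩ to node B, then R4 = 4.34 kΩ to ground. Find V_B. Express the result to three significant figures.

Node A sees R2 in parallel with the series input of stage 2, R3 + R4 = 51.34 kΩ.
R2 ‖ (R3+R4) = 18.24 kΩ.
So V_A = 5.92 × 0.8584 = 5.082 V.
Stage 2 is unloaded, so V_B = V_A · R4/(R3+R4) = 5.082 × 4.34/51.34 = 0.4296 V.

V_B ≈ 0.430 V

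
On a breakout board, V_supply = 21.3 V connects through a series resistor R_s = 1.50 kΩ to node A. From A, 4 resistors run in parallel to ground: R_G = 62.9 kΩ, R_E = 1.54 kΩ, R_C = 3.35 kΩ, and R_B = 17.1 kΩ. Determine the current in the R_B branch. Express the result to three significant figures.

Equivalent of the parallel group: R_p = 0.9782 kΩ.
V_A = 21.3 × 0.9782/2.478 = 8.408 V.
Branch current I = V_A/R_B = 8.408/17.1 = 0.4917 mA.

I ≈ 0.492 mA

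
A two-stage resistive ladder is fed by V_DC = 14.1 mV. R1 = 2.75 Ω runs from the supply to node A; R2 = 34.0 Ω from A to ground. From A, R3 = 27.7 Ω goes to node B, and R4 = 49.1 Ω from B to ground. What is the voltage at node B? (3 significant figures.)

Node A sees R2 in parallel with the series input of stage 2, R3 + R4 = 76.80 Ω.
R2 ‖ (R3+R4) = 23.57 Ω.
V_A = 14.1 × 23.57/(2.75 + 23.57) = 12.63 mV.
Stage 2 is unloaded, so V_B = V_A · R4/(R3+R4) = 12.63 × 49.1/76.80 = 8.072 mV.

V_B ≈ 8.07 mV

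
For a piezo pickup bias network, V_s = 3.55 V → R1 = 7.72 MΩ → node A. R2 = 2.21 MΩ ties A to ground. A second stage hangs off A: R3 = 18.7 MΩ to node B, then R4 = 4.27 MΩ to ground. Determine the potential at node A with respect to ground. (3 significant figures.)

V_A ≈ 0.735 V

The second stage (R3 + R4 = 22.97 MΩ) loads node A in parallel with R2.
Effective lower resistance at A: R2 ‖ 22.97 = 2.016 MΩ.
First divider: V_A = V_s · 2.016/(7.72 + 2.016) = 0.7351 V.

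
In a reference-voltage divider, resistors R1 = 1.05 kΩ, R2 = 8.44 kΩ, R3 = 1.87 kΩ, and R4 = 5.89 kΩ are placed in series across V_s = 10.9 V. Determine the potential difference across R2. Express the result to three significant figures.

Total series resistance ΣR = 1.05 + 8.44 + 1.87 + 5.89 = 17.25 kΩ.
V = V_s · R/ΣR = 10.9 × 0.4893 = 5.333 V.

V ≈ 5.33 V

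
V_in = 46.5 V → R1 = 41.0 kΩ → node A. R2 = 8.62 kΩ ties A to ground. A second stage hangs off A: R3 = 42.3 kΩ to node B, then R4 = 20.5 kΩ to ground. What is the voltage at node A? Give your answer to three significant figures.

V_A ≈ 7.26 V

Looking into the second stage from A: R3 + R4 = 62.80 kΩ appears in parallel with R2.
Effective lower resistance at A: R2 ‖ 62.80 = 7.580 kΩ.
So V_A = 46.5 × 0.1560 = 7.255 V.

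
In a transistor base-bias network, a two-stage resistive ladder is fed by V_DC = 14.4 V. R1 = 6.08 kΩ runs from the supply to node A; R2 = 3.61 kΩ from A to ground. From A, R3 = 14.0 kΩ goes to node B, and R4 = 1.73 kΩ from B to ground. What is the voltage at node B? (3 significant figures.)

Node A sees R2 in parallel with the series input of stage 2, R3 + R4 = 15.73 kΩ.
R2 ‖ (R3+R4) = 2.936 kΩ.
First divider: V_A = V_DC · 2.936/(6.08 + 2.936) = 4.689 V.
Stage 2 is unloaded, so V_B = V_A · R4/(R3+R4) = 4.689 × 1.73/15.73 = 0.5157 V.

V_B ≈ 0.516 V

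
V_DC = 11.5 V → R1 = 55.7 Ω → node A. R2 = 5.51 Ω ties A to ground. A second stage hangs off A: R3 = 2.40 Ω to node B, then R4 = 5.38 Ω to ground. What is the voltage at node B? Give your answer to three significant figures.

V_B ≈ 0.435 V

Looking into the second stage from A: R3 + R4 = 7.780 Ω appears in parallel with R2.
Effective lower resistance at A: R2 ‖ 7.780 = 3.226 Ω.
So V_A = 11.5 × 0.05474 = 0.6295 V.
Then the unloaded second divider: V_B = V_A × R4/(R3+R4) = 0.6295 × 0.6915 = 0.4353 V.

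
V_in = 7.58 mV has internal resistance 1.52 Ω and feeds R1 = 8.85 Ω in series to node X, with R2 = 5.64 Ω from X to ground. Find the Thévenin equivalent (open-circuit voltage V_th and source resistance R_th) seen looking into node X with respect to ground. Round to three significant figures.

V_th ≈ 2.67 mV, R_th ≈ 3.65 Ω

R1' = 1.52 + 8.85 = 10.37 Ω (source resistance + R1).
With X open, the divider is unloaded: V_th = 7.58 × 5.64/16.01 = 2.670 mV.
With V_in suppressed (replaced by a short), R_th = R1' ‖ R2 = (10.37 × 5.64)/(10.37 + 5.64) = 3.653 Ω.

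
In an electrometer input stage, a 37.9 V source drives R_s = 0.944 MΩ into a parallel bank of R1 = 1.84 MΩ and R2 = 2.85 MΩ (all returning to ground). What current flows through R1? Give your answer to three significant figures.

I ≈ 11.2 µA

Parallel bank: R_p = 1/(1/1.84 + 1/2.85) = 1.118 MΩ.
V_A = 37.9 × 1.118/2.062 = 20.55 V.
Branch current I = V_A/R1 = 20.55/1.84 = 11.17 µA.
(Equivalently: I_total = 18.38 µA, then current-divider fraction G_k/ΣG = 0.6077.)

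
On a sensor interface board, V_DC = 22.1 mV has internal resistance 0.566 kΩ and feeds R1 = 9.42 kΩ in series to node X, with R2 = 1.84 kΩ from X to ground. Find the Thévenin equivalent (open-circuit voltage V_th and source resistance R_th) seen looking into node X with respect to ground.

R1' = 0.566 + 9.42 = 9.986 kΩ (source resistance + R1).
Open-circuit (no load on X): V_th = V_DC · R2/(R1' + R2) = 22.1 × 1.84/(9.986 + 1.84) = 3.439 mV.
With V_DC suppressed (replaced by a short), R_th = R1' ‖ R2 = (9.986 × 1.84)/(9.986 + 1.84) = 1.554 kΩ.

V_th ≈ 3.44 mV, R_th ≈ 1.55 kΩ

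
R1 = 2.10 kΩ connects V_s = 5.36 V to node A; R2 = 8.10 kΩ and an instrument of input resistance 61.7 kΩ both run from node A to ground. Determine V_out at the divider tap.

The load sits in parallel with R2, giving an effective lower resistance R2' = R2·R_L/(R2+R_L) = 7.160 kΩ.
Now apply the divider: V_out = 5.36 × 0.7732 = 4.144 V.

V_out ≈ 4.14 V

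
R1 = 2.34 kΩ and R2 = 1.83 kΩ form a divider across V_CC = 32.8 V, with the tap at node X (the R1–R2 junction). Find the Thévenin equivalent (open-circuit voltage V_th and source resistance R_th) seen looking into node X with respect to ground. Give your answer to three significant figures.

With X open, the divider is unloaded: V_th = 32.8 × 1.83/4.170 = 14.39 V.
With V_CC suppressed (replaced by a short), R_th = R1 ‖ R2 = (2.340 × 1.83)/(2.340 + 1.83) = 1.027 kΩ.

V_th ≈ 14.4 V, R_th ≈ 1.03 kΩ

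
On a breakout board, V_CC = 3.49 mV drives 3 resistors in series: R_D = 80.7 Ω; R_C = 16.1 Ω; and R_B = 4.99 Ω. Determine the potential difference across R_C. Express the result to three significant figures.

ΣR = 80.7 + 16.1 + 4.99 = 101.8 Ω.
By the voltage-divider rule, V = 3.49 × 16.10/101.8 = 0.5520 mV.

V ≈ 0.552 mV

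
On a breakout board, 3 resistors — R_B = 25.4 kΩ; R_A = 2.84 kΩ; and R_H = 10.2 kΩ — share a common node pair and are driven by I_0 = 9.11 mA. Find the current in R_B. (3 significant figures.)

I ≈ 0.733 mA

Conductances: ΣG = 1/25.4 + 1/2.84 + 1/10.2 = 0.4895 (1/kΩ).
Current divider: I(R_B) = I_0 · G_k/ΣG = 9.11 × (0.03937/0.4895) = 9.11 × 0.08043 = 0.7327 mA.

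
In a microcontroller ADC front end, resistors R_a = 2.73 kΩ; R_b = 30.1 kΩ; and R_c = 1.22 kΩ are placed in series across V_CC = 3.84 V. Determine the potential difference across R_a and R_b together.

Total series resistance ΣR = 2.73 + 30.1 + 1.22 = 34.05 kΩ.
R_{R_a..R_b} = 2.73 + 30.1 = 32.83 kΩ.
Voltage divider: V = V_CC · (32.83 / 34.05) = 3.84 × 0.9642 = 3.702 V.

V ≈ 3.70 V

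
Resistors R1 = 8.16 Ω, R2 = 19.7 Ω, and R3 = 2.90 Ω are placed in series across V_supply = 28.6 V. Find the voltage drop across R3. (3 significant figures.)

V ≈ 2.70 V

ΣR = 8.16 + 19.7 + 2.90 = 30.76 Ω.
Voltage divider: V = V_supply · (2.900 / 30.76) = 28.6 × 0.09428 = 2.696 V.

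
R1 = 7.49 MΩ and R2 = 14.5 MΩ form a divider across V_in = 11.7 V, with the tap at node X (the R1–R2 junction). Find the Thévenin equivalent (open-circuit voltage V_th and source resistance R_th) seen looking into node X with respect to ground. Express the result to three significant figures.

V_th ≈ 7.71 V, R_th ≈ 4.94 MΩ

With X open, the divider is unloaded: V_th = 11.7 × 14.5/21.99 = 7.715 V.
Looking into X with the source shorted: R_th = R1·R2/(R1+R2) = 7.490 × 14.5/21.99 = 4.939 MΩ.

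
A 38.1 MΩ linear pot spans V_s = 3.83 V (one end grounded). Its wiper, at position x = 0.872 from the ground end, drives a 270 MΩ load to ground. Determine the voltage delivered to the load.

V_out ≈ 3.29 V

The pot divides into 4.877 MΩ above the wiper and 33.22 MΩ below.
R_L loads the lower segment: effective lower R = 29.58 MΩ.
Loaded-divider output: V_out = 3.83 × 0.8585 = 3.288 V.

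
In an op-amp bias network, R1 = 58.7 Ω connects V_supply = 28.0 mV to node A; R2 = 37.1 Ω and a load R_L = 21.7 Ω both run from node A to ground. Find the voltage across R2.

V_out ≈ 5.30 mV

First combine the lower leg with the load: R2 ‖ R_L = 13.69 Ω.
Then V_out = V_supply · R2'/(R1 + R2') = 28.0 × 13.69/72.39 = 5.296 mV.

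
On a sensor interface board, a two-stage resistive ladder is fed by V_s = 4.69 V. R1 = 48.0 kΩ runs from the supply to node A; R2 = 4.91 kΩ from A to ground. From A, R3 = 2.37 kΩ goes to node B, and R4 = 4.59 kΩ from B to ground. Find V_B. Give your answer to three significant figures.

V_B ≈ 0.175 V

Looking into the second stage from A: R3 + R4 = 6.960 kΩ appears in parallel with R2.
Effective lower resistance at A: R2 ‖ 6.960 = 2.879 kΩ.
V_A = 4.69 × 2.879/(48.0 + 2.879) = 0.2654 V.
Stage 2 is unloaded, so V_B = V_A · R4/(R3+R4) = 0.2654 × 4.59/6.960 = 0.1750 V.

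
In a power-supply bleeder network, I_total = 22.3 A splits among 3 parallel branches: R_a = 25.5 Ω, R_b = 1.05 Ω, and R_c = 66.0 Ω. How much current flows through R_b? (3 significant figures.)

ΣG = 1/25.5 + 1/1.05 + 1/66.0 = 1.007.
R_b takes the fraction G_k/ΣG = 0.9524/1.007 = 0.9460, so I = 22.3 × 0.9460 = 21.10 A.

I ≈ 21.1 A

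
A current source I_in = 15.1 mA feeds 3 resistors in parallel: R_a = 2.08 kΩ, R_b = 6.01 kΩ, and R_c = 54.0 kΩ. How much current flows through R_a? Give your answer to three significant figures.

ΣG = 1/2.08 + 1/6.01 + 1/54.0 = 0.6657.
Current divider: I(R_a) = I_in · G_k/ΣG = 15.1 × (0.4808/0.6657) = 15.1 × 0.7222 = 10.91 mA.

I ≈ 10.9 mA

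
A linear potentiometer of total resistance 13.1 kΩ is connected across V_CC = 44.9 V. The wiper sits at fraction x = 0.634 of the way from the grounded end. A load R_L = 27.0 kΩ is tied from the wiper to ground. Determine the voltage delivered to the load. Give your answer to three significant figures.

V_out ≈ 25.6 V

The pot divides into 4.795 kΩ above the wiper and 8.305 kΩ below.
(x·R_p) ‖ R_L = 6.352 kΩ.
V_out = 44.9 × 6.352/(4.795 + 6.352) = 25.59 V.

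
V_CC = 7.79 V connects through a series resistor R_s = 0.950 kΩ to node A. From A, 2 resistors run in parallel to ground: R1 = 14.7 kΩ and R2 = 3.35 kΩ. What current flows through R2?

Parallel bank: R_p = 1/(1/14.7 + 1/3.35) = 2.728 kΩ.
V_A = 7.79 × 2.728/3.678 = 5.778 V.
Branch current I = V_A/R2 = 5.778/3.35 = 1.725 mA.

I ≈ 1.72 mA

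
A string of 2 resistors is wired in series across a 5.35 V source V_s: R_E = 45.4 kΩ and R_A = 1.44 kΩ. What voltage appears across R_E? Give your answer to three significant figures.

V ≈ 5.19 V

ΣR = 45.4 + 1.44 = 46.84 kΩ.
By the voltage-divider rule, V = 5.35 × 45.40/46.84 = 5.186 V.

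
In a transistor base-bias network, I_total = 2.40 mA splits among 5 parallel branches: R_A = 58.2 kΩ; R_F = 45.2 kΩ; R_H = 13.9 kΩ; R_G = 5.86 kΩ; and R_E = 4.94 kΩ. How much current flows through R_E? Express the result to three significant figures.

I ≈ 1.00 mA

Total conductance ΣG = 1/58.2 + 1/45.2 + 1/13.9 + 1/5.86 + 1/4.94 = 0.4843 (units of 1/kΩ).
R_E takes the fraction G_k/ΣG = 0.2024/0.4843 = 0.4180, so I = 2.40 × 0.4180 = 1.003 mA.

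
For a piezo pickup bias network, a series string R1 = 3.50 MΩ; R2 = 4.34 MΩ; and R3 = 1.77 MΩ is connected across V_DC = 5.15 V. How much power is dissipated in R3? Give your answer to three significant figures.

Series current I = V_DC/ΣR = 5.15/9.610 = 0.5359 µA.
P(R3) = I²·R3 = (0.5359)² × 1.77 = 0.5083 µW.

P ≈ 0.508 µW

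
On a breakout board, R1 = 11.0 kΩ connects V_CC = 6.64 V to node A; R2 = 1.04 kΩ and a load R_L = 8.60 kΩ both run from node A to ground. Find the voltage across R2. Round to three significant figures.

The load sits in parallel with R2, giving an effective lower resistance R2' = R2·R_L/(R2+R_L) = 0.9278 kΩ.
Voltage divider with the loaded lower leg: V_out = 6.64 × 0.9278/(11.0 + 0.9278) = 6.64 × 0.07778 = 0.5165 V.

V_out ≈ 0.516 V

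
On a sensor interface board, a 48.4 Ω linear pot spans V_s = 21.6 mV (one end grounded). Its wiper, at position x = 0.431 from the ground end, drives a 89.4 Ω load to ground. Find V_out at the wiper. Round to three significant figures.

V_out ≈ 8.22 mV

Lower segment x·R_p = 20.86 Ω; upper segment (1−x)·R_p = 27.54 Ω.
Lower segment in parallel with the load: 20.86 ‖ 89.4 = 16.91 Ω.
V_out = 21.6 × 16.91/(27.54 + 16.91) = 8.218 mV.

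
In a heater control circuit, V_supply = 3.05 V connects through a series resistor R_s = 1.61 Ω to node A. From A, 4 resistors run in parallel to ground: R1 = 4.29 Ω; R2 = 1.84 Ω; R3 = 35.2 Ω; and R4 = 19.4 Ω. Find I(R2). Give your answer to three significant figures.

I ≈ 0.697 A

Combine the parallel branches: R_p = (1/4.29 + 1/1.84 + 1/35.2 + 1/19.4)⁻¹ = 1.167 Ω.
V_A by voltage divider: V_A = 3.05 × 1.167/(1.61 + 1.167) = 1.282 V.
I(R2) = V_A / R2 = 1.282/1.84 = 0.6968 A.
(Equivalently: I_total = 1.098 A, then current-divider fraction G_k/ΣG = 0.6345.)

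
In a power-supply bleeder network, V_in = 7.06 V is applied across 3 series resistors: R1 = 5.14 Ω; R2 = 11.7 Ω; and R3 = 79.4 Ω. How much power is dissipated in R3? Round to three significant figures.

ΣR = 96.24 Ω → I = 7.06/96.24 = 0.07336 A.
V(R3) = I·R = 5.825 V; P = V·I = 5.825 × 0.07336 = 0.4273 W.

P ≈ 0.427 W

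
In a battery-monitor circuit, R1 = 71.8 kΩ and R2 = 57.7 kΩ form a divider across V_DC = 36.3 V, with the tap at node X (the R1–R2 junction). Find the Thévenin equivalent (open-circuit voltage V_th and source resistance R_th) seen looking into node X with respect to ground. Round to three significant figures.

Open-circuit (no load on X): V_th = V_DC · R2/(R1 + R2) = 36.3 × 57.7/(71.80 + 57.7) = 16.17 V.
With V_DC suppressed (replaced by a short), R_th = R1 ‖ R2 = (71.80 × 57.7)/(71.80 + 57.7) = 31.99 kΩ.

V_th ≈ 16.2 V, R_th ≈ 32.0 kΩ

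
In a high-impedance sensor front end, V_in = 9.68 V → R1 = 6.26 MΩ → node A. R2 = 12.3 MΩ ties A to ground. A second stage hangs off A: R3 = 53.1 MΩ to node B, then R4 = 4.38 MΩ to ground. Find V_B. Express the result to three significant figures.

V_B ≈ 0.456 V

The second stage (R3 + R4 = 57.48 MΩ) loads node A in parallel with R2.
Effective lower resistance at A: R2 ‖ 57.48 = 10.13 MΩ.
V_A = 9.68 × 10.13/(6.26 + 10.13) = 5.983 V.
Then the unloaded second divider: V_B = V_A × R4/(R3+R4) = 5.983 × 0.07620 = 0.4559 V.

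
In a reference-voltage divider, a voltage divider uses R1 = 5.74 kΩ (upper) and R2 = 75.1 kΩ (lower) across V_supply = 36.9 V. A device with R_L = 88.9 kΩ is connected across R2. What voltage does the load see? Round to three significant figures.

V_out ≈ 32.3 V

First combine the lower leg with the load: R2 ‖ R_L = 40.71 kΩ.
Then V_out = V_supply · R2'/(R1 + R2') = 36.9 × 40.71/46.45 = 32.34 V.
(Unloaded it would be 34.3 V; the load pulls it down.)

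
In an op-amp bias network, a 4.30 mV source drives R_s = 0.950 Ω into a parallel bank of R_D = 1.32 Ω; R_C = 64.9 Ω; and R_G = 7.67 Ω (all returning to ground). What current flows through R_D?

I ≈ 1.75 mA

Equivalent of the parallel group: R_p = 1.107 Ω.
V_A by voltage divider: V_A = 4.30 × 1.107/(0.950 + 1.107) = 2.314 mV.
Branch current I = V_A/R_D = 2.314/1.32 = 1.753 mA.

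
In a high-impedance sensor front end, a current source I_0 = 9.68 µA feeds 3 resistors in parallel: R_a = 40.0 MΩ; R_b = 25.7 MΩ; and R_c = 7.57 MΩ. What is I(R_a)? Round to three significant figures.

ΣG = 1/40.0 + 1/25.7 + 1/7.57 = 0.1960.
R_a takes the fraction G_k/ΣG = 0.02500/0.1960 = 0.1275, so I = 9.68 × 0.1275 = 1.235 µA.

I ≈ 1.23 µA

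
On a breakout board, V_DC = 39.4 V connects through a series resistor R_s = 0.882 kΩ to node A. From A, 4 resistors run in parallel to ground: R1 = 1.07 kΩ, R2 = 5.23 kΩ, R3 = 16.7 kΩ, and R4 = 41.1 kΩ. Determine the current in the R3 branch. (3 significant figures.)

Combine the parallel branches: R_p = (1/1.07 + 1/5.23 + 1/16.7 + 1/41.1)⁻¹ = 0.8264 kΩ.
V_A = 39.4 × 0.8264/1.708 = 19.06 V.
I(R3) = V_A / R3 = 19.06/16.7 = 1.141 mA.
(Check via current divider: I_total = 23.06 mA; share G_k/ΣG = 0.04949 → same result.)

I ≈ 1.14 mA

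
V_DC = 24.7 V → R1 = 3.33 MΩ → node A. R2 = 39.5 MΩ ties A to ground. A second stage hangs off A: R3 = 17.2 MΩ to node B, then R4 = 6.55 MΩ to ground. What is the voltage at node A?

V_A ≈ 20.2 V

Node A sees R2 in parallel with the series input of stage 2, R3 + R4 = 23.75 MΩ.
Effective lower resistance at A: R2 ‖ 23.75 = 14.83 MΩ.
V_A = 24.7 × 14.83/(3.33 + 14.83) = 20.17 V.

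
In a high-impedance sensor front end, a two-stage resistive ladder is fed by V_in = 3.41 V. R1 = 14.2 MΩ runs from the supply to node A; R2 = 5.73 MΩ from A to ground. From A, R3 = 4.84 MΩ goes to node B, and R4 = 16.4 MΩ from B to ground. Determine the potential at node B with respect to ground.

The second stage (R3 + R4 = 21.24 MΩ) loads node A in parallel with R2.
Effective lower resistance at A: R2 ‖ 21.24 = 4.513 MΩ.
V_A = 3.41 × 4.513/(14.2 + 4.513) = 0.8223 V.
Stage 2 is unloaded, so V_B = V_A · R4/(R3+R4) = 0.8223 × 16.4/21.24 = 0.6349 V.

V_B ≈ 0.635 V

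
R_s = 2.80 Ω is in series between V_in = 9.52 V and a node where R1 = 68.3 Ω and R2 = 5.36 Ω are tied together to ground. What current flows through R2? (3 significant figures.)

I ≈ 1.14 A

Parallel bank: R_p = 1/(1/68.3 + 1/5.36) = 4.970 Ω.
V_A = 9.52 × 4.970/7.770 = 6.089 V.
I(R2) = V_A / R2 = 6.089/5.36 = 1.136 A.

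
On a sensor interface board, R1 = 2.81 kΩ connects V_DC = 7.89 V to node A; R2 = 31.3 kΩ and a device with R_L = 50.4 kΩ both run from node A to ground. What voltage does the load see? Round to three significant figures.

V_out ≈ 6.89 V

First combine the lower leg with the load: R2 ‖ R_L = 19.31 kΩ.
Voltage divider with the loaded lower leg: V_out = 7.89 × 19.31/(2.81 + 19.31) = 7.89 × 0.8730 = 6.888 V.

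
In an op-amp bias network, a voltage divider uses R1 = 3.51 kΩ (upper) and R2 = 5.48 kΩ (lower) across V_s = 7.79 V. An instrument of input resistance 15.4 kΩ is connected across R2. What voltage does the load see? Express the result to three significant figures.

V_out ≈ 4.17 V

The load sits in parallel with R2, giving an effective lower resistance R2' = R2·R_L/(R2+R_L) = 4.042 kΩ.
Now apply the divider: V_out = 7.79 × 0.5352 = 4.169 V.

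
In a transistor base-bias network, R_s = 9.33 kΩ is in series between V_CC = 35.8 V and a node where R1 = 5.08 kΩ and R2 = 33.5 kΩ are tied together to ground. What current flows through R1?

Parallel bank: R_p = 1/(1/5.08 + 1/33.5) = 4.411 kΩ.
Node voltage V_A = V_CC · R_p/(R_s + R_p) = 35.8 × 0.3210 = 11.49 V.
I(R1) = V_A / R1 = 11.49/5.08 = 2.262 mA.
(Check via current divider: I_total = 2.605 mA; share G_k/ΣG = 0.8683 → same result.)

I ≈ 2.26 mA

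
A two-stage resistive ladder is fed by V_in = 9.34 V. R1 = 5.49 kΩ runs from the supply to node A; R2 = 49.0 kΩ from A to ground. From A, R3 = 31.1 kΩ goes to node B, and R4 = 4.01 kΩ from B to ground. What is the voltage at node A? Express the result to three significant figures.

Node A sees R2 in parallel with the series input of stage 2, R3 + R4 = 35.11 kΩ.
R2 ‖ (R3+R4) = 20.45 kΩ.
First divider: V_A = V_in · 20.45/(5.49 + 20.45) = 7.364 V.

V_A ≈ 7.36 V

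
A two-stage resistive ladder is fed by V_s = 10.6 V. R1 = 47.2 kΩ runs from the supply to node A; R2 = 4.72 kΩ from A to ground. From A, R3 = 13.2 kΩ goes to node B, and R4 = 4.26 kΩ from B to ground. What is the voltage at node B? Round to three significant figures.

Looking into the second stage from A: R3 + R4 = 17.46 kΩ appears in parallel with R2.
Effective lower resistance at A: R2 ‖ 17.46 = 3.716 kΩ.
V_A = 10.6 × 3.716/(47.2 + 3.716) = 0.7735 V.
Stage 2 is unloaded, so V_B = V_A · R4/(R3+R4) = 0.7735 × 4.26/17.46 = 0.1887 V.

V_B ≈ 0.189 V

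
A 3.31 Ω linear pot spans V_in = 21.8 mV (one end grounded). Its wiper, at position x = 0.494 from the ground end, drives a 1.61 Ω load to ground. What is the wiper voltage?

V_out ≈ 7.11 mV

Split the track: R_lower = x·R_p = 1.635 Ω, R_upper = (1−x)·R_p = 1.675 Ω.
(x·R_p) ‖ R_L = 0.8112 Ω.
Then V_out = V_in · 0.8112/(1.675 + 0.8112) = 7.114 mV.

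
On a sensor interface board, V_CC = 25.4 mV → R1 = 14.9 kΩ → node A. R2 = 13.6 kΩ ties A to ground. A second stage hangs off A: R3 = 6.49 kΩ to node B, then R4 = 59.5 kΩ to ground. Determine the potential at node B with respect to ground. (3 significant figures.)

V_B ≈ 9.87 mV

Node A sees R2 in parallel with the series input of stage 2, R3 + R4 = 65.99 kΩ.
R2 ‖ (R3+R4) = 11.28 kΩ.
So V_A = 25.4 × 0.4308 = 10.94 mV.
V_B = V_A × 0.9017 = 9.866 mV.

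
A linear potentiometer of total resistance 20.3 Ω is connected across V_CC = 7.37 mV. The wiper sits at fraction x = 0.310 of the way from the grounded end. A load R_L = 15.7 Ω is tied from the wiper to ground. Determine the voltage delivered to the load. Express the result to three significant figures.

Split the track: R_lower = x·R_p = 6.293 Ω, R_upper = (1−x)·R_p = 14.01 Ω.
Lower segment in parallel with the load: 6.293 ‖ 15.7 = 4.492 Ω.
V_out = 7.37 × 4.492/(14.01 + 4.492) = 1.790 mV.

V_out ≈ 1.79 mV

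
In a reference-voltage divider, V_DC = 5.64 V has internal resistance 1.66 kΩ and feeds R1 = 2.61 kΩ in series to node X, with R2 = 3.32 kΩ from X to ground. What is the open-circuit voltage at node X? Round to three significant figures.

R1' = 1.66 + 2.61 = 4.270 kΩ (source resistance + R1).
With X open, the divider is unloaded: V_th = 5.64 × 3.32/7.590 = 2.467 V.

V_th ≈ 2.47 V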